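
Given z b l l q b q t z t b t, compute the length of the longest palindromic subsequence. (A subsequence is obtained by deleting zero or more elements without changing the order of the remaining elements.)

6

One longest palindromic subsequence is zbllbz (positions 1,2,3,4,6,9); it reads the same forward and backward, and the interval DP gives dp[1][12] = 6.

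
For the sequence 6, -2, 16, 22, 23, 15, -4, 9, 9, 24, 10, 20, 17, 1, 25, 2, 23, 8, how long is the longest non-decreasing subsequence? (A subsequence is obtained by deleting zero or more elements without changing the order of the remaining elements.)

Let dp[i] be the longest non-decreasing subsequence ending at position i. Then dp = [1, 1, 2, 3, 4, 2, 1, 2, 3, 5, 4, 5, 5, 2, 6, 3, 6, 4].
The maximum is 6; one witness is 6, 16, 22, 23, 24, 25 at positions 1,3,4,5,10,15.

6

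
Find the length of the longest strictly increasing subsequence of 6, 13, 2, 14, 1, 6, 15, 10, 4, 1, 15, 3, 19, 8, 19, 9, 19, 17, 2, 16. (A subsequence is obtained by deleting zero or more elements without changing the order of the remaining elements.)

One longest increasing subsequence is 6, 13, 14, 15, 19 (positions 1,2,4,7,13), of length 5; no longer one exists.

5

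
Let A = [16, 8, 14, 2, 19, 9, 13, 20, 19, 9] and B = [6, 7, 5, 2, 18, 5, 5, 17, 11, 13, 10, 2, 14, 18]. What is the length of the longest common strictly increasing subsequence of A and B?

A longest common strictly increasing subsequence is 2, 13 (length 2); it appears in order in both A and B, and no longer such subsequence exists.

2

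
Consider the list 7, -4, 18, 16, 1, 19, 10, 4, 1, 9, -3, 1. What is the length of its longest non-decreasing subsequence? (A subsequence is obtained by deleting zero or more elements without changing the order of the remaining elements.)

4

Let dp[i] be the longest non-decreasing subsequence ending at position i. Then dp = [1, 1, 2, 2, 2, 3, 3, 3, 3, 4, 2, 4].
The maximum is 4; one witness is -4, 1, 4, 9 at positions 2,5,8,10.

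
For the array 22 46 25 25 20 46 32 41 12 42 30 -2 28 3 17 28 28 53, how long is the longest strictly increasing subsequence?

One longest increasing subsequence is 22, 25, 32, 41, 42, 53 (positions 1,3,7,8,10,18), of length 6; no longer one exists.

6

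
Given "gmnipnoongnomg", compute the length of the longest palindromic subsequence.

10

One longest palindromic subsequence is gmnnoonnmg (positions 1,2,3,6,7,8,9,11,13,14); it reads the same forward and backward, and the interval DP gives dp[1][14] = 10.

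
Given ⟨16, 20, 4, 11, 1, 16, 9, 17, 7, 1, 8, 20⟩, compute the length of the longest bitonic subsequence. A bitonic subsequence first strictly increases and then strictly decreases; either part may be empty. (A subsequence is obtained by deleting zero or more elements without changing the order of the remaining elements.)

One longest bitonic subsequence is 16, 20, 16, 9, 7, 1 (positions 1,2,6,7,9,10): it rises to 20 then falls. Length 6 is optimal.

6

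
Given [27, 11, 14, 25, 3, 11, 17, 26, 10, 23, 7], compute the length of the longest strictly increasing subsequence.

4

One longest increasing subsequence is 11, 14, 25, 26 (positions 2,3,4,8), of length 4; no longer one exists.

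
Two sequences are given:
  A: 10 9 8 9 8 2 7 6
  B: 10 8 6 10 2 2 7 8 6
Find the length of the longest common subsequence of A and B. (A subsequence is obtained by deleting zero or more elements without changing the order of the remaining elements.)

5

A longest common subsequence is 10, 8, 2, 7, 6 (length 5); the LCS DP confirms no longer common subsequence exists.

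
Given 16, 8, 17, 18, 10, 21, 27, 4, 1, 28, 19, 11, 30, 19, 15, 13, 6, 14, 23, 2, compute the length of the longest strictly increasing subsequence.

7

Scanning left to right, the best length ending at each element is: 16→1, 8→1, 17→2, 18→3, 10→2, 21→4, 27→5, 4→1, 1→1, 28→6, 19→4, 11→3, 30→7, 19→4, 15→4, 13→4, 6→2, 14→5, 23→6, 2→2.
So the longest increasing subsequence has length 7, e.g. 16, 17, 18, 21, 27, 28, 30.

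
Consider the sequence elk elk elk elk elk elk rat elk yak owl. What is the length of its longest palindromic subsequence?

One longest palindromic subsequence is elk elk elk elk elk elk elk (positions 1,2,3,4,5,6,8); it reads the same forward and backward, and the interval DP gives dp[1][10] = 7.

7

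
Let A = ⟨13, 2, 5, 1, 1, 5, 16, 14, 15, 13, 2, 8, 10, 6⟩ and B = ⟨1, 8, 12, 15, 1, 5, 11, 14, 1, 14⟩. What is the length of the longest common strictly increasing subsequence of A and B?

3

For each value that appears in both, track the longest common increasing run ending there.
The best achievable length is 3; one witness is 1, 5, 14 (A-positions 4,6,8, B-positions 1,6,8).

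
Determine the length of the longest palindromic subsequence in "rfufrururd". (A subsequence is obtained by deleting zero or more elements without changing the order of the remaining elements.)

7

One longest palindromic subsequence is rururur (positions 1,3,5,6,7,8,9); it reads the same forward and backward, and the interval DP gives dp[1][10] = 7.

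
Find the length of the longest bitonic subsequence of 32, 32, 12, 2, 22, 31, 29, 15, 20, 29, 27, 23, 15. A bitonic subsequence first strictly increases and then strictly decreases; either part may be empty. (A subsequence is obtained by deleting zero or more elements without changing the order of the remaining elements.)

7

One longest bitonic subsequence is 12, 22, 31, 29, 27, 23, 15 (positions 3,5,6,10,11,12,13): it rises to 31 then falls. Length 7 is optimal.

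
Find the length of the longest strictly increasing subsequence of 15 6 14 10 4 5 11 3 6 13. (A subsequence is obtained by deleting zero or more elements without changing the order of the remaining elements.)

4

One longest increasing subsequence is 6, 10, 11, 13 (positions 2,4,7,10), of length 4; no longer one exists.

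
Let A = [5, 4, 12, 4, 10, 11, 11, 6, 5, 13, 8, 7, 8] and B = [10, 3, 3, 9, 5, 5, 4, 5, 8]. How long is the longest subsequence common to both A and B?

4

Backtracking the LCS table gives one alignment: 5 (A1,B6) → 4 (A4,B7) → 5 (A9,B8) → 8 (A13,B9).
So the longest common subsequence has length 4.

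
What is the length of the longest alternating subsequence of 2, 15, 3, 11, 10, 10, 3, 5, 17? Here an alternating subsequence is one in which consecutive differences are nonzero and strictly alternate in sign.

A longest alternating subsequence is 2, 15, 3, 11, 3, 5 (positions 1,2,3,4,7,8); its 5 consecutive differences strictly alternate in sign, and length 6 is optimal.

6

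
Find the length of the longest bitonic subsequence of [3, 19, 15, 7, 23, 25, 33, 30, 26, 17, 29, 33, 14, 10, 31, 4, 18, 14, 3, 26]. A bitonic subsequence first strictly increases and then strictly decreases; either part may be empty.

One longest bitonic subsequence is 3, 19, 23, 25, 33, 30, 26, 17, 14, 10, 4, 3 (positions 1,2,5,6,7,8,9,10,13,14,16,19): it rises to 33 then falls. Length 12 is optimal.

12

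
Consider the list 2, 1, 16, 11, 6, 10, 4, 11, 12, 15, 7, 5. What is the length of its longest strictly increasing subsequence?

6

One longest increasing subsequence is 2, 6, 10, 11, 12, 15 (positions 1,5,6,8,9,10), of length 6; no longer one exists.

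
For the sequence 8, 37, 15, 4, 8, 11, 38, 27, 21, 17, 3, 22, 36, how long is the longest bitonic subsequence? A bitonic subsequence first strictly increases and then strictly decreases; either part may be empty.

Let inc[i] be the LIS ending at i and dec[i] the longest strictly decreasing subsequence starting at i. inc = [1, 2, 2, 1, 2, 3, 4, 4, 4, 4, 1, 5, 6], dec = [3, 5, 3, 2, 2, 2, 5, 4, 3, 2, 1, 1, 1].
max_i inc[i]+dec[i]−1 = 8, with one witness 4, 8, 11, 38, 27, 21, 17, 3.

8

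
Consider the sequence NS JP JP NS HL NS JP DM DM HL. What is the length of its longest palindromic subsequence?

One longest palindromic subsequence is JP NS HL NS JP (positions 3,4,5,6,7); it reads the same forward and backward, and the interval DP gives dp[1][10] = 5.

5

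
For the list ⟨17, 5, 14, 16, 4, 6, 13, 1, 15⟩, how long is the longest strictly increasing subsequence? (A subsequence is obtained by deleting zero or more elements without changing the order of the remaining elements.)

4

Let dp[i] be the longest increasing subsequence ending at position i. Then dp = [1, 1, 2, 3, 1, 2, 3, 1, 4].
The maximum is 4; one witness is 5, 6, 13, 15 at positions 2,6,7,9.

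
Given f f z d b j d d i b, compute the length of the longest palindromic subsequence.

4

One longest palindromic subsequence is bddb (positions 5,7,8,10); it reads the same forward and backward, and the interval DP gives dp[1][10] = 4.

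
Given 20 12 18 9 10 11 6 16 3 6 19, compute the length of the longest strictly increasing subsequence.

5

Let dp[i] be the longest increasing subsequence ending at position i. Then dp = [1, 1, 2, 1, 2, 3, 1, 4, 1, 2, 5].
The maximum is 5; one witness is 9, 10, 11, 16, 19 at positions 4,5,6,8,11.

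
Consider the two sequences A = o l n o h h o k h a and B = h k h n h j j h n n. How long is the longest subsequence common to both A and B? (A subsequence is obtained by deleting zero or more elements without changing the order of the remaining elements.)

3

A longest common subsequence is nhh (length 3); the LCS DP confirms no longer common subsequence exists.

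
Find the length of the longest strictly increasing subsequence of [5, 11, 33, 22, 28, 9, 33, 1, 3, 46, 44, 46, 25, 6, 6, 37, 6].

Let dp[i] be the longest increasing subsequence ending at position i. Then dp = [1, 2, 3, 3, 4, 2, 5, 1, 2, 6, 6, 7, 4, 3, 3, 6, 3].
The maximum is 7; one witness is 5, 11, 22, 28, 33, 44, 46 at positions 1,2,4,5,7,11,12.

7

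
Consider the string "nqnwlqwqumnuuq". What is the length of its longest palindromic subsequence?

7

Using dp[i][j] = 2 + dp[i+1][j−1] if the ends match, else max(dp[i+1][j], dp[i][j−1]):
dp[1][14] = 7. A witness is qnqwqnq at positions 2,3,6,7,8,11,14.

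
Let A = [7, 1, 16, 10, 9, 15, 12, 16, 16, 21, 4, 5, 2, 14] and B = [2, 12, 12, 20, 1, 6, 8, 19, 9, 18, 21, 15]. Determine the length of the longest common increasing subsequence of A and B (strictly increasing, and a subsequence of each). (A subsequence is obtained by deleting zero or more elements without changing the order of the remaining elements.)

3

For each value that appears in both, track the longest common increasing run ending there.
The best achievable length is 3; one witness is 1, 9, 21 (A-positions 2,5,10, B-positions 5,9,11).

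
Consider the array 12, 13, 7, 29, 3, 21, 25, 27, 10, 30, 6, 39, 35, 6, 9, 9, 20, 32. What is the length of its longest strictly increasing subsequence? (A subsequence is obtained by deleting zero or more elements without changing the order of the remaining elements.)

One longest increasing subsequence is 12, 13, 21, 25, 27, 30, 39 (positions 1,2,6,7,8,10,12), of length 7; no longer one exists.

7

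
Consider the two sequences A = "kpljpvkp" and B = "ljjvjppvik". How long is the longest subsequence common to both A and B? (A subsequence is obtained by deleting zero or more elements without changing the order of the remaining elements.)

5

A longest common subsequence is ljpvk (length 5); the LCS DP confirms no longer common subsequence exists.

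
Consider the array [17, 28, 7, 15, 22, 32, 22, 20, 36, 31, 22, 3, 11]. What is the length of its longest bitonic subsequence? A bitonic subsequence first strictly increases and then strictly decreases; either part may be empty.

Let inc[i] be the LIS ending at i and dec[i] the longest strictly decreasing subsequence starting at i. inc = [1, 2, 1, 2, 3, 4, 3, 3, 5, 4, 4, 1, 2], dec = [3, 4, 2, 2, 3, 4, 3, 2, 4, 3, 2, 1, 1].
max_i inc[i]+dec[i]−1 = 8, with one witness 7, 15, 22, 32, 36, 31, 22, 11.

8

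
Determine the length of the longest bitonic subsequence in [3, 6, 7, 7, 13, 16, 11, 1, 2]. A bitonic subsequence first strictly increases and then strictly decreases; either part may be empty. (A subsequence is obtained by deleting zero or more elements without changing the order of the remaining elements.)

Let inc[i] be the LIS ending at i and dec[i] the longest strictly decreasing subsequence starting at i. inc = [1, 2, 3, 3, 4, 5, 4, 1, 2], dec = [2, 2, 2, 2, 3, 3, 2, 1, 1].
max_i inc[i]+dec[i]−1 = 7, with one witness 3, 6, 7, 13, 16, 11, 2.

7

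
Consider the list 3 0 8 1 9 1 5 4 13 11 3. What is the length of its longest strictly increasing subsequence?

One longest increasing subsequence is 3, 8, 9, 13 (positions 1,3,5,9), of length 4; no longer one exists.

4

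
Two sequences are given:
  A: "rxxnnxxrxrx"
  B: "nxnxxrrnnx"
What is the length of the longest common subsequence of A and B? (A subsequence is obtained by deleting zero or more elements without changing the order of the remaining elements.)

A longest common subsequence is xnxxrrx (length 7); the LCS DP confirms no longer common subsequence exists.

7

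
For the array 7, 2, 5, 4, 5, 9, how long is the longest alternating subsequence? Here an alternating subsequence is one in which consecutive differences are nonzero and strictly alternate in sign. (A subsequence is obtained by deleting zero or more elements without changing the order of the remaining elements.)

A longest alternating subsequence is 7, 2, 5, 4, 5 (positions 1,2,3,4,5); its 4 consecutive differences strictly alternate in sign, and length 5 is optimal.

5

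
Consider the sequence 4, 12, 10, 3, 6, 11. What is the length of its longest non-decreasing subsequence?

Let dp[i] be the longest non-decreasing subsequence ending at position i. Then dp = [1, 2, 2, 1, 2, 3].
The maximum is 3; one witness is 4, 10, 11 at positions 1,3,6.

3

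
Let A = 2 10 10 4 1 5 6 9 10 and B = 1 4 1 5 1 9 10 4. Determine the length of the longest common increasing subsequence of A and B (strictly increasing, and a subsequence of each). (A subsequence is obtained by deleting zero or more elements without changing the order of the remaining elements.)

4

For each value that appears in both, track the longest common increasing run ending there.
The best achievable length is 4; one witness is 1, 5, 9, 10 (A-positions 5,6,8,9, B-positions 1,4,6,7).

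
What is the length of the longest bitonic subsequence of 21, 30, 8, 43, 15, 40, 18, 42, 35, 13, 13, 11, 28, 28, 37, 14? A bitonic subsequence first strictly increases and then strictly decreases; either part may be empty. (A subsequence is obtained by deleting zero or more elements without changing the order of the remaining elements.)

Let inc[i] be the LIS ending at i and dec[i] the longest strictly decreasing subsequence starting at i. inc = [1, 2, 1, 3, 2, 3, 3, 4, 4, 2, 2, 2, 4, 4, 5, 3], dec = [4, 4, 1, 5, 3, 4, 3, 4, 3, 2, 2, 1, 2, 2, 2, 1].
max_i inc[i]+dec[i]−1 = 7, with one witness 21, 30, 43, 42, 35, 28, 14.

7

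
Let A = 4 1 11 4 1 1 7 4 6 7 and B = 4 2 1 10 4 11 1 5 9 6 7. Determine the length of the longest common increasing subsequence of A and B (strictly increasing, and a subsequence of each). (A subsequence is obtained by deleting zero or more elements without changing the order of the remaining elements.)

4

For each value that appears in both, track the longest common increasing run ending there.
The best achievable length is 4; one witness is 1, 4, 6, 7 (A-positions 2,4,9,10, B-positions 3,5,10,11).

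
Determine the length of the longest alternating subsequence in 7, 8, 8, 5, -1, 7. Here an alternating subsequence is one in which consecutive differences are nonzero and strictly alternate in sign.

4

Track the best alternating length ending on an up-step vs a down-step at each position: up/down = 1/1, 2/1, 2/1, 1/3, 1/3, 4/3.
The maximum over both is 4; one such subsequence is 7, 8, 5, 7.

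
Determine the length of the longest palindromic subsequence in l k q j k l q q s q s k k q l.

9

One longest palindromic subsequence is lqksqskql (positions 1,3,5,9,10,11,13,14,15); it reads the same forward and backward, and the interval DP gives dp[1][15] = 9.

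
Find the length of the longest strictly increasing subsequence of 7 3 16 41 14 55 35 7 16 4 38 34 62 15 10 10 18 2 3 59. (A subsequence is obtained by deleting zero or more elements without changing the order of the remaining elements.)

5

Scanning left to right, the best length ending at each element is: 7→1, 3→1, 16→2, 41→3, 14→2, 55→4, 35→3, 7→2, 16→3, 4→2, 38→4, 34→4, 62→5, 15→3, 10→3, 10→3, 18→4, 2→1, 3→2, 59→5.
So the longest increasing subsequence has length 5, e.g. 7, 16, 41, 55, 62.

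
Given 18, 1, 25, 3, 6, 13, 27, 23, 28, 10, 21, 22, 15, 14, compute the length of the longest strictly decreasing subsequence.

One longest decreasing subsequence is 25, 23, 21, 15, 14 (positions 3,8,11,13,14), of length 5; no longer one exists.

5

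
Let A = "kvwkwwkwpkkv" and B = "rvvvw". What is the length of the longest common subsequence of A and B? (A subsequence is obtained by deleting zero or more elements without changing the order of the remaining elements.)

A longest common subsequence is vw (length 2); the LCS DP confirms no longer common subsequence exists.

2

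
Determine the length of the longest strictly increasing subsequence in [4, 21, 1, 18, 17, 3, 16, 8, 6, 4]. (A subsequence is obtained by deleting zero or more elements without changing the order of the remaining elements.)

Let dp[i] be the longest increasing subsequence ending at position i. Then dp = [1, 2, 1, 2, 2, 2, 3, 3, 3, 3].
The maximum is 3; one witness is 1, 3, 16 at positions 3,6,7.

3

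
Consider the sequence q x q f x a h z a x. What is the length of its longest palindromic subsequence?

5

Using dp[i][j] = 2 + dp[i+1][j−1] if the ends match, else max(dp[i+1][j], dp[i][j−1]):
dp[1][10] = 5. A witness is xazax at positions 2,6,8,9,10.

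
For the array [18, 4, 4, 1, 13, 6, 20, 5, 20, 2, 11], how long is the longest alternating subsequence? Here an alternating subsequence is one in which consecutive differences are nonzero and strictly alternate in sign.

9

A longest alternating subsequence is 18, 4, 13, 6, 20, 5, 20, 2, 11 (positions 1,2,5,6,7,8,9,10,11); its 8 consecutive differences strictly alternate in sign, and length 9 is optimal.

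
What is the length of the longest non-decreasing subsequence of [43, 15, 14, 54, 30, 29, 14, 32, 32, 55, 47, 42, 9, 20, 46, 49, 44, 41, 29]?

7

Let dp[i] be the longest non-decreasing subsequence ending at position i. Then dp = [1, 1, 1, 2, 2, 2, 2, 3, 4, 5, 5, 5, 1, 3, 6, 7, 6, 5, 4].
The maximum is 7; one witness is 15, 30, 32, 32, 42, 46, 49 at positions 2,5,8,9,12,15,16.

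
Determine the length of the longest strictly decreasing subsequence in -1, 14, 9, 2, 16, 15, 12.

Scanning left to right, the best length ending at each element is: -1→1, 14→1, 9→2, 2→3, 16→1, 15→2, 12→3.
So the longest decreasing subsequence has length 3, e.g. 14, 9, 2.

3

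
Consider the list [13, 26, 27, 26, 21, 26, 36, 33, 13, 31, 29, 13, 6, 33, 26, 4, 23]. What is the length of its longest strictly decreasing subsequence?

Scanning left to right, the best length ending at each element is: 13→1, 26→1, 27→1, 26→2, 21→3, 26→2, 36→1, 33→2, 13→4, 31→3, 29→4, 13→5, 6→6, 33→2, 26→5, 4→7, 23→6.
So the longest decreasing subsequence has length 7, e.g. 36, 33, 31, 29, 13, 6, 4.

7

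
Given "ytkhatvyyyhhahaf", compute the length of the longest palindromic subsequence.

7

Using dp[i][j] = 2 + dp[i+1][j−1] if the ends match, else max(dp[i+1][j], dp[i][j−1]):
dp[1][16] = 7. A witness is hayyyah at positions 4,5,8,9,10,13,14.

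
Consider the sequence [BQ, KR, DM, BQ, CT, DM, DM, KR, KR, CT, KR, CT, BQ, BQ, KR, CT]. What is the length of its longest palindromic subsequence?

9

Using dp[i][j] = 2 + dp[i+1][j−1] if the ends match, else max(dp[i+1][j], dp[i][j−1]):
dp[1][16] = 9. A witness is KR BQ CT KR CT KR CT BQ KR at positions 2,4,5,8,10,11,12,14,15.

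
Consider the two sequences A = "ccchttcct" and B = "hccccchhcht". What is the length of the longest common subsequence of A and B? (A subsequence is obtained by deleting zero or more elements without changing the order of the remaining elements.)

A longest common subsequence is ccchct (length 6); the LCS DP confirms no longer common subsequence exists.

6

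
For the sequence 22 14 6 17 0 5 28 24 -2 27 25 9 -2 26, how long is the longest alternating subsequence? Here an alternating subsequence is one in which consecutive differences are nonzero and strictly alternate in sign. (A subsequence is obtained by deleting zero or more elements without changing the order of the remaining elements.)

9

A longest alternating subsequence is 22, 14, 17, 0, 28, 24, 27, 25, 26 (positions 1,2,4,5,7,8,10,11,14); its 8 consecutive differences strictly alternate in sign, and length 9 is optimal.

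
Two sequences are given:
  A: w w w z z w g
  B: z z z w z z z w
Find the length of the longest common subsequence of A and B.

4

A longest common subsequence is wzzw (length 4); the LCS DP confirms no longer common subsequence exists.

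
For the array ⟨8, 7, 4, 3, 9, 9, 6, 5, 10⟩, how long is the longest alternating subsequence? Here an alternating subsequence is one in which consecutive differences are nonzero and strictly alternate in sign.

A longest alternating subsequence is 8, 7, 9, 6, 10 (positions 1,2,5,7,9); its 4 consecutive differences strictly alternate in sign, and length 5 is optimal.

5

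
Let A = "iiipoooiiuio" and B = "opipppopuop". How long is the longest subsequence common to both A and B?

A longest common subsequence is ipouo (length 5); the LCS DP confirms no longer common subsequence exists.

5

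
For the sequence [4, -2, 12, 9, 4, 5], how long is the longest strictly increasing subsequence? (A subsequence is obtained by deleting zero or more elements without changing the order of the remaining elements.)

One longest increasing subsequence is -2, 4, 5 (positions 2,5,6), of length 3; no longer one exists.

3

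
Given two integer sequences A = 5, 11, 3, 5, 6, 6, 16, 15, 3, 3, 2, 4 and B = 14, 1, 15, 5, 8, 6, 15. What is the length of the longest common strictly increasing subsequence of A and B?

For each value that appears in both, track the longest common increasing run ending there.
The best achievable length is 3; one witness is 5, 6, 15 (A-positions 1,5,8, B-positions 4,6,7).

3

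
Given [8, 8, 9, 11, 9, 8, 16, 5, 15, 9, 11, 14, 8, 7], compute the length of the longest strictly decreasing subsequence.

Let dp[i] be the longest decreasing subsequence ending at position i. Then dp = [1, 1, 1, 1, 2, 3, 1, 4, 2, 3, 3, 3, 4, 5].
The maximum is 5; one witness is 16, 15, 9, 8, 7 at positions 7,9,10,13,14.

5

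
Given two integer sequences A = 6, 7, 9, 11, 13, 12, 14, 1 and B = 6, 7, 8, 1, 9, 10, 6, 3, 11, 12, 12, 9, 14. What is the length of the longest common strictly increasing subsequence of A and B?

6

A longest common strictly increasing subsequence is 6, 7, 9, 11, 12, 14 (length 6); it appears in order in both A and B, and no longer such subsequence exists.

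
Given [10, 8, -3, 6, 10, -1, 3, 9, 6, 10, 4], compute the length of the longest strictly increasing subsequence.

5

Scanning left to right, the best length ending at each element is: 10→1, 8→1, -3→1, 6→2, 10→3, -1→2, 3→3, 9→4, 6→4, 10→5, 4→4.
So the longest increasing subsequence has length 5, e.g. -3, -1, 3, 9, 10.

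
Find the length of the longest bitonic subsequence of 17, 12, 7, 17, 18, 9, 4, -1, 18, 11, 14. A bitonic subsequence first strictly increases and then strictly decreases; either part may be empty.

One longest bitonic subsequence is 12, 17, 18, 9, 4, -1 (positions 2,4,5,6,7,8): it rises to 18 then falls. Length 6 is optimal.

6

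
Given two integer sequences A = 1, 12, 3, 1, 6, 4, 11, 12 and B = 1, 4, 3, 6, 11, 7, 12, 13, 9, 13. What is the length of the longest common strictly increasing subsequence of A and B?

A longest common strictly increasing subsequence is 1, 3, 6, 11, 12 (length 5); it appears in order in both A and B, and no longer such subsequence exists.

5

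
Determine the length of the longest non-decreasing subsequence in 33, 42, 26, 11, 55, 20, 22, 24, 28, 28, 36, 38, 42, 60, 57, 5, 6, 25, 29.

One longest non-decreasing subsequence is 11, 20, 22, 24, 28, 28, 36, 38, 42, 60 (positions 4,6,7,8,9,10,11,12,13,14), of length 10; no longer one exists.

10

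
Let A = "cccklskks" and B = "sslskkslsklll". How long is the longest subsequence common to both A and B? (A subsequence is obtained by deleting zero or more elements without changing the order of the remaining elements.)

A longest common subsequence is lskks (length 5); the LCS DP confirms no longer common subsequence exists.

5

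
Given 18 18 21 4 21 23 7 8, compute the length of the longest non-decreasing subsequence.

5

Scanning left to right, the best length ending at each element is: 18→1, 18→2, 21→3, 4→1, 21→4, 23→5, 7→2, 8→3.
So the longest non-decreasing subsequence has length 5, e.g. 18, 18, 21, 21, 23.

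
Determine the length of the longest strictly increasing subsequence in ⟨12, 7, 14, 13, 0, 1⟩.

2

One longest increasing subsequence is 12, 14 (positions 1,3), of length 2; no longer one exists.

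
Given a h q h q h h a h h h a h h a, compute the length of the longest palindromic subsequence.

Using dp[i][j] = 2 + dp[i+1][j−1] if the ends match, else max(dp[i+1][j], dp[i][j−1]):
dp[1][15] = 11. A witness is ahhahhhahha at positions 1,2,4,8,9,10,11,12,13,14,15.

11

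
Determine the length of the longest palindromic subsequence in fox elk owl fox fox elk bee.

Using dp[i][j] = 2 + dp[i+1][j−1] if the ends match, else max(dp[i+1][j], dp[i][j−1]):
dp[1][7] = 4. A witness is elk fox fox elk at positions 2,4,5,6.

4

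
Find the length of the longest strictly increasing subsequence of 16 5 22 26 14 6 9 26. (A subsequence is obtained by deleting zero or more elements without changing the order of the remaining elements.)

4

Let dp[i] be the longest increasing subsequence ending at position i. Then dp = [1, 1, 2, 3, 2, 2, 3, 4].
The maximum is 4; one witness is 5, 6, 9, 26 at positions 2,6,7,8.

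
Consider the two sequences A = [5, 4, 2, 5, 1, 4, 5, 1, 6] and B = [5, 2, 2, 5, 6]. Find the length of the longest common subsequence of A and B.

Backtracking the LCS table gives one alignment: 5 (A1,B1) → 2 (A3,B3) → 5 (A7,B4) → 6 (A9,B5).
So the longest common subsequence has length 4.

4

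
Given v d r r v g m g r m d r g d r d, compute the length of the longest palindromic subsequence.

Using dp[i][j] = 2 + dp[i+1][j−1] if the ends match, else max(dp[i+1][j], dp[i][j−1]):
dp[1][16] = 9. A witness is drgrdrgrd at positions 2,3,8,9,11,12,13,15,16.

9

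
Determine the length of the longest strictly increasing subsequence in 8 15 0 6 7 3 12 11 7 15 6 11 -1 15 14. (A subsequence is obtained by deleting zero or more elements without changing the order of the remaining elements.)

One longest increasing subsequence is 0, 6, 7, 12, 15 (positions 3,4,5,7,10), of length 5; no longer one exists.

5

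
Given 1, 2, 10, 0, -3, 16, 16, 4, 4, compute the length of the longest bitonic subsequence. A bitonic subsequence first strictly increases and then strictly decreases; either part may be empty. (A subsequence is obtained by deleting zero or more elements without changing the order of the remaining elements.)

One longest bitonic subsequence is 1, 2, 10, 0, -3 (positions 1,2,3,4,5): it rises to 10 then falls. Length 5 is optimal.

5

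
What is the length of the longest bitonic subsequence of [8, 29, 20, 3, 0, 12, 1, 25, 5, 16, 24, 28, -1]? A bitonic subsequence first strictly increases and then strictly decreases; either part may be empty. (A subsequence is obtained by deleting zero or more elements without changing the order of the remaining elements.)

7

One longest bitonic subsequence is 0, 1, 5, 16, 24, 28, -1 (positions 5,7,9,10,11,12,13): it rises to 28 then falls. Length 7 is optimal.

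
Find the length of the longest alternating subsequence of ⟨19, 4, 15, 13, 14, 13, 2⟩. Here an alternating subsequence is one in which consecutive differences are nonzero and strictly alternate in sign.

6

Track the best alternating length ending on an up-step vs a down-step at each position: up/down = 1/1, 1/2, 3/2, 3/4, 5/4, 3/6, 1/6.
The maximum over both is 6; one such subsequence is 19, 4, 15, 13, 14, 13.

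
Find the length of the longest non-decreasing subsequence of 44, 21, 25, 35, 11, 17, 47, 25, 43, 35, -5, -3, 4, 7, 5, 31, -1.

Scanning left to right, the best length ending at each element is: 44→1, 21→1, 25→2, 35→3, 11→1, 17→2, 47→4, 25→3, 43→4, 35→4, -5→1, -3→2, 4→3, 7→4, 5→4, 31→5, -1→3.
So the longest non-decreasing subsequence has length 5, e.g. -5, -3, 4, 7, 31.

5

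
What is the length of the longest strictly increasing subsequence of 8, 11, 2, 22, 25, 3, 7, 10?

One longest increasing subsequence is 8, 11, 22, 25 (positions 1,2,4,5), of length 4; no longer one exists.

4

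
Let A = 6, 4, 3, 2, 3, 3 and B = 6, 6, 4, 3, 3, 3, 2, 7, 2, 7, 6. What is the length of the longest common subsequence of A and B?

5

Backtracking the LCS table gives one alignment: 6 (A1,B2) → 4 (A2,B3) → 3 (A3,B4) → 3 (A5,B5) → 3 (A6,B6).
So the longest common subsequence has length 5.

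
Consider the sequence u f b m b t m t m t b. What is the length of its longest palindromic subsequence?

Using dp[i][j] = 2 + dp[i+1][j−1] if the ends match, else max(dp[i+1][j], dp[i][j−1]):
dp[1][11] = 7. A witness is btmtmtb at positions 3,6,7,8,9,10,11.

7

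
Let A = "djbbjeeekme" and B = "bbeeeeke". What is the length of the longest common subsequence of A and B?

Backtracking the LCS table gives one alignment: b (A3,B1) → b (A4,B2) → e (A6,B4) → e (A7,B5) → e (A8,B6) → k (A9,B7) → e (A11,B8).
So the longest common subsequence has length 7.

7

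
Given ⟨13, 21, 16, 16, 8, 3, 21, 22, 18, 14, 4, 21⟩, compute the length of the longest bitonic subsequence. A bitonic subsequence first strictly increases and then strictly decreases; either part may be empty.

7

Let inc[i] be the LIS ending at i and dec[i] the longest strictly decreasing subsequence starting at i. inc = [1, 2, 2, 2, 1, 1, 3, 4, 3, 2, 2, 4], dec = [3, 4, 3, 3, 2, 1, 4, 4, 3, 2, 1, 1].
max_i inc[i]+dec[i]−1 = 7, with one witness 13, 16, 21, 22, 18, 14, 4.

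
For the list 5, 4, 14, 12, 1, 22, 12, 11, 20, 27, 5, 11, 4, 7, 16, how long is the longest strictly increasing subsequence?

4

One longest increasing subsequence is 5, 14, 22, 27 (positions 1,3,6,10), of length 4; no longer one exists.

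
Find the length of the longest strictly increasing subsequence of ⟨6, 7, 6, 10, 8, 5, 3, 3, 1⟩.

One longest increasing subsequence is 6, 7, 10 (positions 1,2,4), of length 3; no longer one exists.

3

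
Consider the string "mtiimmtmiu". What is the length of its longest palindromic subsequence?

Using dp[i][j] = 2 + dp[i+1][j−1] if the ends match, else max(dp[i+1][j], dp[i][j−1]):
dp[1][10] = 6. A witness is mtmmtm at positions 1,2,5,6,7,8.

6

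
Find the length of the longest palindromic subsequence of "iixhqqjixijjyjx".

Using dp[i][j] = 2 + dp[i+1][j−1] if the ends match, else max(dp[i+1][j], dp[i][j−1]):
dp[1][15] = 7. A witness is xjixijx at positions 3,7,8,9,10,14,15.

7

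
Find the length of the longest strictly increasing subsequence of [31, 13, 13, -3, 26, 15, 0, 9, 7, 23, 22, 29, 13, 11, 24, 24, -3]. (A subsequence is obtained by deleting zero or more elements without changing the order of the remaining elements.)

5

One longest increasing subsequence is -3, 0, 9, 23, 29 (positions 4,7,8,10,12), of length 5; no longer one exists.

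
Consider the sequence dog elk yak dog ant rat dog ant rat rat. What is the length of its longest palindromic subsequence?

3

Using dp[i][j] = 2 + dp[i+1][j−1] if the ends match, else max(dp[i+1][j], dp[i][j−1]):
dp[1][10] = 3. A witness is rat rat rat at positions 6,9,10.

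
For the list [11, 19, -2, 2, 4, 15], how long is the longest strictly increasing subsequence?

4

Scanning left to right, the best length ending at each element is: 11→1, 19→2, -2→1, 2→2, 4→3, 15→4.
So the longest increasing subsequence has length 4, e.g. -2, 2, 4, 15.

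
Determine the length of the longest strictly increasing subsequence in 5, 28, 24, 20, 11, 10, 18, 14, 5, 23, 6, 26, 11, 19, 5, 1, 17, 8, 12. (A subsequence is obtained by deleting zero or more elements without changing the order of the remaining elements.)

5

Scanning left to right, the best length ending at each element is: 5→1, 28→2, 24→2, 20→2, 11→2, 10→2, 18→3, 14→3, 5→1, 23→4, 6→2, 26→5, 11→3, 19→4, 5→1, 1→1, 17→4, 8→3, 12→4.
So the longest increasing subsequence has length 5, e.g. 5, 11, 18, 23, 26.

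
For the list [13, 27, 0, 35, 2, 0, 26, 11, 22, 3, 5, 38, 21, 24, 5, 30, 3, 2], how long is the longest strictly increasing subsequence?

One longest increasing subsequence is 0, 2, 3, 5, 21, 24, 30 (positions 3,5,10,11,13,14,16), of length 7; no longer one exists.

7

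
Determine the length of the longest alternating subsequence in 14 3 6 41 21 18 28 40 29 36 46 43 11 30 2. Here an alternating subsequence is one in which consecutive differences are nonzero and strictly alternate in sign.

A longest alternating subsequence is 14, 3, 41, 21, 40, 29, 36, 11, 30, 2 (positions 1,2,4,5,8,9,10,13,14,15); its 9 consecutive differences strictly alternate in sign, and length 10 is optimal.

10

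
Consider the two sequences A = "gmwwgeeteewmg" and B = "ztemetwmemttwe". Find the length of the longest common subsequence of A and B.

5

A longest common subsequence is mwete (length 5); the LCS DP confirms no longer common subsequence exists.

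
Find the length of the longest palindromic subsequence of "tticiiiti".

One longest palindromic subsequence is tiiiit (positions 2,3,5,6,7,8); it reads the same forward and backward, and the interval DP gives dp[1][9] = 6.

6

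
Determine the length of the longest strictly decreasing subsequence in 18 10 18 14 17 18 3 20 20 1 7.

4

One longest decreasing subsequence is 18, 10, 3, 1 (positions 1,2,7,10), of length 4; no longer one exists.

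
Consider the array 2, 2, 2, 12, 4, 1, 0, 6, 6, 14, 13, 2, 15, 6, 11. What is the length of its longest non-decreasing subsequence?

Let dp[i] be the longest non-decreasing subsequence ending at position i. Then dp = [1, 2, 3, 4, 4, 1, 1, 5, 6, 7, 7, 4, 8, 7, 8].
The maximum is 8; one witness is 2, 2, 2, 4, 6, 6, 14, 15 at positions 1,2,3,5,8,9,10,13.

8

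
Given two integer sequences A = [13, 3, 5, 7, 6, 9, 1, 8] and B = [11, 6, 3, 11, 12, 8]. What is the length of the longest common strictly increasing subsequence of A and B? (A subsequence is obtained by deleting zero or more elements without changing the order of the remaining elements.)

A longest common strictly increasing subsequence is 6, 8 (length 2); it appears in order in both A and B, and no longer such subsequence exists.

2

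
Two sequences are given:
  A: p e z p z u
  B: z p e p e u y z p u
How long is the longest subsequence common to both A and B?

A longest common subsequence is pezpu (length 5); the LCS DP confirms no longer common subsequence exists.

5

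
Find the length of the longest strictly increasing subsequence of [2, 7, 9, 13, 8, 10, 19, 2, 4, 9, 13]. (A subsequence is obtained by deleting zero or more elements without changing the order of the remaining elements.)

Let dp[i] be the longest increasing subsequence ending at position i. Then dp = [1, 2, 3, 4, 3, 4, 5, 1, 2, 4, 5].
The maximum is 5; one witness is 2, 7, 9, 13, 19 at positions 1,2,3,4,7.

5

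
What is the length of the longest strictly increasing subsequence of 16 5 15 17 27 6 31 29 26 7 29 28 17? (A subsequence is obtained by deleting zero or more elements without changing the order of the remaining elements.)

5

Let dp[i] be the longest increasing subsequence ending at position i. Then dp = [1, 1, 2, 3, 4, 2, 5, 5, 4, 3, 5, 5, 4].
The maximum is 5; one witness is 5, 15, 17, 27, 31 at positions 2,3,4,5,7.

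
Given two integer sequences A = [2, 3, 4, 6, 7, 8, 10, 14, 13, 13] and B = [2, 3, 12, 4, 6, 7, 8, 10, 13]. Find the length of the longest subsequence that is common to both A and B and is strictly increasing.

8

A longest common strictly increasing subsequence is 2, 3, 4, 6, 7, 8, 10, 13 (length 8); it appears in order in both A and B, and no longer such subsequence exists.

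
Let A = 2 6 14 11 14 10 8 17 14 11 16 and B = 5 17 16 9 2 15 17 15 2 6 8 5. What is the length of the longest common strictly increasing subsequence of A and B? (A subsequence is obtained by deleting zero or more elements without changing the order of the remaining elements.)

For each value that appears in both, track the longest common increasing run ending there.
The best achievable length is 3; one witness is 2, 6, 8 (A-positions 1,2,7, B-positions 5,10,11).

3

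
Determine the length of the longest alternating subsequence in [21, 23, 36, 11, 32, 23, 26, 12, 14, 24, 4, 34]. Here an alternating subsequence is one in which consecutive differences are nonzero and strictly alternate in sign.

10

A longest alternating subsequence is 21, 23, 11, 32, 23, 26, 12, 14, 4, 34 (positions 1,2,4,5,6,7,8,9,11,12); its 9 consecutive differences strictly alternate in sign, and length 10 is optimal.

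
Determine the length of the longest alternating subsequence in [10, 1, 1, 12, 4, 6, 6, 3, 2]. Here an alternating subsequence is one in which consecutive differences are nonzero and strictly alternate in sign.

A longest alternating subsequence is 10, 1, 12, 4, 6, 3 (positions 1,2,4,5,6,8); its 5 consecutive differences strictly alternate in sign, and length 6 is optimal.

6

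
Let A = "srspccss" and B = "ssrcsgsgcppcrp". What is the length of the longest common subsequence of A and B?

Backtracking the LCS table gives one alignment: s (A1,B2) → r (A2,B3) → s (A3,B7) → p (A4,B11) → c (A5,B12).
So the longest common subsequence has length 5.

5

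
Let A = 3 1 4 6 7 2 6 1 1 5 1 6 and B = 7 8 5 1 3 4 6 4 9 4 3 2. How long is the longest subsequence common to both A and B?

4

Backtracking the LCS table gives one alignment: 3 (A1,B5) → 4 (A3,B6) → 6 (A4,B7) → 2 (A6,B12).
So the longest common subsequence has length 4.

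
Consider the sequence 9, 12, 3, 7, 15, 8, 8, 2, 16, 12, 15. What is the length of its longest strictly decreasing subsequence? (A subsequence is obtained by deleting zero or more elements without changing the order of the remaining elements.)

3

Scanning left to right, the best length ending at each element is: 9→1, 12→1, 3→2, 7→2, 15→1, 8→2, 8→2, 2→3, 16→1, 12→2, 15→2.
So the longest decreasing subsequence has length 3, e.g. 9, 3, 2.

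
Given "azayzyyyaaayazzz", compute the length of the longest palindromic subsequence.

9

One longest palindromic subsequence is zzyaaayzz (positions 2,5,8,9,10,11,12,15,16); it reads the same forward and backward, and the interval DP gives dp[1][16] = 9.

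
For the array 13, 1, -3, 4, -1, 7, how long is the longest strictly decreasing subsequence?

One longest decreasing subsequence is 13, 1, -3 (positions 1,2,3), of length 3; no longer one exists.

3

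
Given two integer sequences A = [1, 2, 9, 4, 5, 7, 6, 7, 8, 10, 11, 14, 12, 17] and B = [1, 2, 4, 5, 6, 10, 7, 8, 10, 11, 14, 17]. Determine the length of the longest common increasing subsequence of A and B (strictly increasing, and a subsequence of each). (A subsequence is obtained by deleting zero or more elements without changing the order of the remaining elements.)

A longest common strictly increasing subsequence is 1, 2, 4, 5, 6, 7, 8, 10, 11, 14, 17 (length 11); it appears in order in both A and B, and no longer such subsequence exists.

11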